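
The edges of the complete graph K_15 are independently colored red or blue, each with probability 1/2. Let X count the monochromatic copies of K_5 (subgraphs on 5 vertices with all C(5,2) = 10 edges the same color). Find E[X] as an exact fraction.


Let X = Σ_S X_S over the C(15, 5) = 3003 subsets S of size 5, where X_S = 1 if the K_5 on S is monochromatic.
For a fixed S, the K_5 on S has C(5, 2) = 10 edges. P[all 10 edges red] = (1/2)^10, and likewise for blue, so P[monochromatic] = 2·(1/2)^10 = 2^{1 − 10} = 1/512.
Summing: E[X] = C(15, 5) · 2^{1 − 10} = 3003 · 1/512 = 3003/512.
Numerically: E[X] ≈ 5.8652.

E[X] = C(15,5)·2^(1−C(5,2)) = 3003/512 ≈ 5.8652.


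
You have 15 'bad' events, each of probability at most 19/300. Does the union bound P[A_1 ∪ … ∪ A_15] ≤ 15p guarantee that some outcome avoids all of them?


Union bound: P[∪_{i=1}^{15} A_i] ≤ Σ_i P[A_i] ≤ 15·p = 15·(19/300) = 19/20.
Numerically: 19/20 ≈ 0.95000.
Is 19/20 < 1? YES.
Since P[∪ A_i] ≤ 19/20 < 1, the complement has P[∩ A_i^c] ≥ 1 − 19/20 = 1/20 > 0, so some outcome avoids every A_i.

15·p = 19/20 ≈ 0.95000; existence CERTIFIED by the union bound.


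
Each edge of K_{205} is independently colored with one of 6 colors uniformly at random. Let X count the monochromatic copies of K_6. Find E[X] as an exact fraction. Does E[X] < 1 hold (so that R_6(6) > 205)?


E[X] = C(205, 6) · 6^{1 − 15} = 95746959700 · 6^{−14} = 95746959700/78364164096.
As a reduced fraction: E[X] = 23936739925/19591041024 ≈ 1.221821.
Is E[X] < 1? NO.
Since E[X] ≥ 1, the first-moment bound is inconclusive at n = 205; it does NOT by itself certify R_6(6) > 205.

E[X] = 23936739925/19591041024 ≈ 1.221821; E[X] ≥ 1; first-moment method inconclusive here.


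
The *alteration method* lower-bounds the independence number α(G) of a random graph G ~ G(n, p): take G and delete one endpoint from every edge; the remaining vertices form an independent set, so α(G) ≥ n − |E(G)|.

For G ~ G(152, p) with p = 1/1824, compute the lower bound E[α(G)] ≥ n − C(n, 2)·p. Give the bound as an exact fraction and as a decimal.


E[|E(G)|] = C(152, 2)·p = 11476 · (1/1824) = 151/24.
E[α(G)] ≥ n − E[|E(G)|] = 152 − 151/24 = 3497/24.
Numerically: ≈ 145.7083.
(This is only a lower bound; the true E[α(G)] may be larger.)

E[α(G)] ≥ 3497/24 ≈ 145.7083.


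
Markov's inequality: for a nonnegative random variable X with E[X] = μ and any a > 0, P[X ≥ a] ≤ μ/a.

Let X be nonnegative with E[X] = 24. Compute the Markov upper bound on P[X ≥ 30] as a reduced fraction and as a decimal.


μ = E[X] = 24, a = 30.
Markov: P[X ≥ 30] ≤ μ/a = (24)/30 = 4/5.
Numerically: ≈ 0.800000.
(Since a = 30 > μ = 24.000000, the bound 4/5 is < 1 and informative.)

P[X ≥ 30] ≤ 4/5 ≈ 0.800000.


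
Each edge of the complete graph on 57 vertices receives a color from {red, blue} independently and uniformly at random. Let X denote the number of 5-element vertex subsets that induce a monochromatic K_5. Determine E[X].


Let X = Σ_S X_S over the C(57, 5) = 4187106 subsets S of size 5, where X_S = 1 if the K_5 on S is monochromatic.
For a fixed S, the K_5 on S has C(5, 2) = 10 edges. P[all 10 edges red] = (1/2)^10, and likewise for blue, so P[monochromatic] = 2·(1/2)^10 = 2^{1 − 10} = 1/512.
By linearity of expectation: E[X] = C(57, 5) · 2^{1 − 10} = 4187106 · 1/512 = 2093553/256.
Numerically: E[X] ≈ 8177.941.

E[X] = C(57,5)·2^(1−C(5,2)) = 2093553/256 ≈ 8177.941.


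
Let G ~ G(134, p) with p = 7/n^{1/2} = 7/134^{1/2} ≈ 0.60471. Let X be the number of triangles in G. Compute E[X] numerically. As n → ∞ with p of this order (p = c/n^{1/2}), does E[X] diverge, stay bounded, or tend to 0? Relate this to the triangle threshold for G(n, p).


Number of potential triangles: C(134, 3) = 392084.
Each occurs with probability p³ ≈ (0.60471)³ ≈ 2.2112453e-01.
By linearity: E[X] = C(134, 3)·p³ ≈ 392084 · 2.2112453e-01 ≈ 86699.39015.
Since α = 1/2 < 1, p = c/n^{1/2} ≫ 1/n is above the triangle threshold p ~ 1/n. Asymptotically E[X] ~ (c³/6)·n^{3(1−α)} = (7³/6)·n^{1.5} → ∞; triangles are abundant w.h.p.

E[X] ≈ 86699.39015; in regime p = Θ(1/n^{1/2}) E[X] diverges (above the triangle threshold p ~ 1/n).


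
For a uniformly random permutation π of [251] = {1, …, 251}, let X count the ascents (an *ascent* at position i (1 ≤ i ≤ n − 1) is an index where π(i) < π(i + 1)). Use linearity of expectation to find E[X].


Write X = Σ X_I over i = 1, …, 250, with X_I the indicator of one ascent.
There are 250 indicators.
For each fixed i, the pair (π(i), π(i+1)) is a uniformly random ordered pair of distinct values from {1, …, 251}; by symmetry P[π(i) < π(i+1)] = 1/2.
By linearity: E[X] = 250 · (1/2) = (251 − 1) · (1/2) = 125 ≈ 125.000000.

E[X] = 125 = 125.000000.


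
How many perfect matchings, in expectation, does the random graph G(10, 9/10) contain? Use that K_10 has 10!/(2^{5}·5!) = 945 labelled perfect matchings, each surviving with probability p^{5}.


K_10 has 10!/(2^{5}·5!) = 945 labelled perfect matchings.
For each such perfect matching H, let X_H = 1 if all 5 edges of H are present in G. Then P[X_H = 1] = p^{5} = (9/10)^{5} = 59049/100000.
By linearity: E[X] = Σ_H E[X_H] = 945 · p^{5} = 945 · 59049/100000 = 11160261/20000.
Numerically: E[X] ≈ 558.

E[X] = 945 · (9/10)^{5} = 11160261/20000 ≈ 558.


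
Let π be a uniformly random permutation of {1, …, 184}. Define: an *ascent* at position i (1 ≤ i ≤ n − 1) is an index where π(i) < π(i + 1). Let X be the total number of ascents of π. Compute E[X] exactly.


Write X = Σ X_I over i = 1, …, 183, with X_I the indicator of one ascent.
There are 183 indicators.
For each fixed i, the pair (π(i), π(i+1)) is a uniformly random ordered pair of distinct values from {1, …, 184}; by symmetry P[π(i) < π(i+1)] = 1/2.
By linearity: E[X] = 183 · (1/2) = (184 − 1) · (1/2) = 183/2 ≈ 91.50000.

E[X] = 183/2 = 91.50000.


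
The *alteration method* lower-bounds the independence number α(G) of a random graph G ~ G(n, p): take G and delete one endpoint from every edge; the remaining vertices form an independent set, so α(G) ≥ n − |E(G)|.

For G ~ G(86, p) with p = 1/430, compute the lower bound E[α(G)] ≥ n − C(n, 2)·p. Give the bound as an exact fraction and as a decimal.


E[|E(G)|] = C(86, 2)·p = 3655 · (1/430) = 17/2.
E[α(G)] ≥ n − E[|E(G)|] = 86 − 17/2 = 155/2.
Numerically: ≈ 77.5000.
(This is only a lower bound; the true E[α(G)] may be larger.)

E[α(G)] ≥ 155/2 ≈ 77.5000.


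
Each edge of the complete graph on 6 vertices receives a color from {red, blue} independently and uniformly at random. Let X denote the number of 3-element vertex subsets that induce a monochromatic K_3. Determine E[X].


Let X = Σ_S X_S over the C(6, 3) = 20 subsets S of size 3, where X_S = 1 if the K_3 on S is monochromatic.
For a fixed S, the K_3 on S has C(3, 2) = 3 edges. P[all 3 edges red] = (1/2)^3, and likewise for blue, so P[monochromatic] = 2·(1/2)^3 = 2^{1 − 3} = 1/4.
Summing: E[X] = C(6, 3) · 2^{1 − 3} = 20 · 1/4 = 5.
Numerically: E[X] ≈ 5.000.

E[X] = C(6,3)·2^(1−C(3,2)) = 5 ≈ 5.000.


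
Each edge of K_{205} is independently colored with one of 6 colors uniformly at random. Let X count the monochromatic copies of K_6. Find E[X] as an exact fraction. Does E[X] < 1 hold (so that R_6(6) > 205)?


E[X] = C(205, 6) · 6^{1 − 15} = 95746959700 · 6^{−14} = 95746959700/78364164096.
As a reduced fraction: E[X] = 23936739925/19591041024 ≈ 1.222.
Is E[X] < 1? NO.
Since E[X] ≥ 1, the first-moment bound is inconclusive at n = 205; it does NOT by itself certify R_6(6) > 205.

E[X] = 23936739925/19591041024 ≈ 1.222; E[X] ≥ 1; first-moment method inconclusive here.


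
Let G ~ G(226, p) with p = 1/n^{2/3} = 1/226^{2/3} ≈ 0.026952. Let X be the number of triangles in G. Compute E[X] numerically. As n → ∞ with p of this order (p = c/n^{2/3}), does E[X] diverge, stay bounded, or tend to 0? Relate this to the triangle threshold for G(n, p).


Number of potential triangles: C(226, 3) = 1898400.
Each occurs with probability p³ ≈ (0.026952)³ ≈ 1.9578667e-05.
By linearity: E[X] = C(226, 3)·p³ ≈ 1898400 · 1.9578667e-05 ≈ 37.16814.
Since α = 2/3 < 1, p = c/n^{2/3} ≫ 1/n is above the triangle threshold p ~ 1/n. Asymptotically E[X] ~ (c³/6)·n^{3(1−α)} = (1³/6)·n^{1} → ∞; triangles are abundant w.h.p.

E[X] ≈ 37.16814; in regime p = Θ(1/n^{2/3}) E[X] diverges (above the triangle threshold p ~ 1/n).


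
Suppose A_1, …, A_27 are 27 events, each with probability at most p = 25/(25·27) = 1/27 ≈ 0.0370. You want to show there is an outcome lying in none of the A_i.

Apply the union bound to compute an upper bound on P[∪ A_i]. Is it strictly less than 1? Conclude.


Union bound: P[∪_{i=1}^{27} A_i] ≤ Σ_i P[A_i] ≤ 27·p = 27·(1/27) = 1.
Numerically: 1 ≈ 1.0000.
Is 1 < 1? NO.
Since the bound 1 is ≥ 1, the union bound is uninformative here; it does NOT by itself certify existence.

27·p = 1 ≈ 1.0000; existence NOT certified by the union bound.


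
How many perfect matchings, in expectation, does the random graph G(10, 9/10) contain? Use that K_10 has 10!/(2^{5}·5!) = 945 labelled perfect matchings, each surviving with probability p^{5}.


K_10 has 10!/(2^{5}·5!) = 945 labelled perfect matchings.
For each such perfect matching H, let X_H = 1 if all 5 edges of H are present in G. Then P[X_H = 1] = p^{5} = (9/10)^{5} = 59049/100000.
By linearity of expectation: E[X] = Σ_H E[X_H] = 945 · p^{5} = 945 · 59049/100000 = 11160261/20000.
Numerically: E[X] ≈ 558.

E[X] = 945 · (9/10)^{5} = 11160261/20000 ≈ 558.


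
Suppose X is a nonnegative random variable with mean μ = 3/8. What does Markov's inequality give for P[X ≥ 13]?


μ = E[X] = 3/8, a = 13.
Markov: P[X ≥ 13] ≤ μ/a = (3/8)/13 = 3/104.
Numerically: ≈ 0.029.
(Since a = 13 > μ = 0.375, the bound 3/104 is < 1 and informative.)

P[X ≥ 13] ≤ 3/104 ≈ 0.029.


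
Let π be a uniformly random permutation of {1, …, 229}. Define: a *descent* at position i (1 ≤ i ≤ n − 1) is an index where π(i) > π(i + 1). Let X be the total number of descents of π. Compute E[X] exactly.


Write X = Σ X_I over i = 1, …, 228, with X_I the indicator of one descent.
There are 228 indicators.
For each fixed i, the pair (π(i), π(i+1)) is a uniformly random ordered pair of distinct values from {1, …, 229}; by symmetry P[π(i) > π(i+1)] = 1/2.
By linearity: E[X] = 228 · (1/2) = (229 − 1) · (1/2) = 114 ≈ 114.000000.

E[X] = 114 = 114.000000.


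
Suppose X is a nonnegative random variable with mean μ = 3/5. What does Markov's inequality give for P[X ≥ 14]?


μ = E[X] = 3/5, a = 14.
Markov: P[X ≥ 14] ≤ μ/a = (3/5)/14 = 3/70.
Numerically: ≈ 0.042857.
(Since a = 14 > μ = 0.600000, the bound 3/70 is < 1 and informative.)

P[X ≥ 14] ≤ 3/70 ≈ 0.042857.


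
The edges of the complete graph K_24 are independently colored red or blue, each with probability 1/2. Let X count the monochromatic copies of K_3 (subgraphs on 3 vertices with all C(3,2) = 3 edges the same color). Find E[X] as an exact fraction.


Let X = Σ_S X_S over the C(24, 3) = 2024 subsets S of size 3, where X_S = 1 if the K_3 on S is monochromatic.
For a fixed S, the K_3 on S has C(3, 2) = 3 edges. P[all 3 edges red] = (1/2)^3, and likewise for blue, so P[monochromatic] = 2·(1/2)^3 = 2^{1 − 3} = 1/4.
Summing: E[X] = C(24, 3) · 2^{1 − 3} = 2024 · 1/4 = 506.
Numerically: E[X] ≈ 506.0000.

E[X] = C(24,3)·2^(1−C(3,2)) = 506 ≈ 506.0000.


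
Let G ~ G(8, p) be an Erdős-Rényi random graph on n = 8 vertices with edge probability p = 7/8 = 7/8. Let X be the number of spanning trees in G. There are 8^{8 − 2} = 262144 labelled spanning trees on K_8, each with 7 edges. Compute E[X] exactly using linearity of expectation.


K_8 has 8^{8 − 2} = 262144 labelled spanning trees.
For each such spanning tree H, let X_H = 1 if all 7 edges of H are present in G. Then P[X_H = 1] = p^{7} = (7/8)^{7} = 823543/2097152.
Summing the indicators: E[X] = Σ_H E[X_H] = 262144 · p^{7} = 262144 · 823543/2097152 = 823543/8.
Numerically: E[X] ≈ 102943.

E[X] = 262144 · (7/8)^{7} = 823543/8 ≈ 102943.


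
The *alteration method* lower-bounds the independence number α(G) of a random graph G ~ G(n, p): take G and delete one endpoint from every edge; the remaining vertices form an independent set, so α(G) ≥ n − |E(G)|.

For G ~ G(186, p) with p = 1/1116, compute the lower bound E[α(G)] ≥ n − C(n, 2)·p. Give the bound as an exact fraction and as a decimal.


E[|E(G)|] = C(186, 2)·p = 17205 · (1/1116) = 185/12.
E[α(G)] ≥ n − E[|E(G)|] = 186 − 185/12 = 2047/12.
Numerically: ≈ 170.583333.
(This is only a lower bound; the true E[α(G)] may be larger.)

E[α(G)] ≥ 2047/12 ≈ 170.583333.


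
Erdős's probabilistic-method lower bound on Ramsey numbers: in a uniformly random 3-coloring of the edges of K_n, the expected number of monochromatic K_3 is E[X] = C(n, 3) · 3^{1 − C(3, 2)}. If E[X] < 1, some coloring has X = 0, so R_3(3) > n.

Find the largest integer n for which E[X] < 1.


We need C(n, 3) · 3^{1 − 3} < 1, i.e. C(n, 3) < 3^{3 − 1} = 9.
Check values of n near the boundary:
  n = 3: C(3, 3) = 1; 1 < 9? YES
  n = 4: C(4, 3) = 4; 4 < 9? YES
  n = 5: C(5, 3) = 10; 10 < 9? NO
  n = 6: C(6, 3) = 20; 20 < 9? NO
  n = 7: C(7, 3) = 35; 35 < 9? NO
The largest n with C(n, 3) < 9 is n = 4 (where E[X] = 4/9 ≈ 0.44444). Hence R_3(3) > 4, i.e. R_3(3) ≥ 5.

Largest n = 4; hence R_3(3) > 4.


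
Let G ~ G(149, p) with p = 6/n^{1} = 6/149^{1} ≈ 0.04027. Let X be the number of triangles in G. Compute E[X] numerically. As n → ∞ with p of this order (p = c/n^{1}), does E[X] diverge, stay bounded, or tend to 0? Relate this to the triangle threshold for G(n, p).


Number of potential triangles: C(149, 3) = 540274.
Each occurs with probability p³ ≈ (0.04027)³ ≈ 6.529726e-05.
By linearity: E[X] = C(149, 3)·p³ ≈ 540274 · 6.529726e-05 ≈ 35.2784.
Here α = 1, so p = 6/n is exactly at the triangle threshold p ~ 1/n. Asymptotically E[X] → c³/6 = 6³/6 = 36 ≈ 36.0000, a bounded constant. In this regime the triangle count is asymptotically Poisson(c³/6).

E[X] ≈ 35.2784; in regime p = Θ(1/n^{1}) E[X] stays bounded (at the triangle threshold p ~ 1/n).


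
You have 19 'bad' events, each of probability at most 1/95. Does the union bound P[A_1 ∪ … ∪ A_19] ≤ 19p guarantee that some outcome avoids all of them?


Union bound: P[∪_{i=1}^{19} A_i] ≤ Σ_i P[A_i] ≤ 19·p = 19·(1/95) = 1/5.
Numerically: 1/5 ≈ 0.200.
Is 1/5 < 1? YES.
Since P[∪ A_i] ≤ 1/5 < 1, the complement has P[∩ A_i^c] ≥ 1 − 1/5 = 4/5 > 0, so some outcome avoids every A_i.

19·p = 1/5 ≈ 0.200; existence CERTIFIED by the union bound.


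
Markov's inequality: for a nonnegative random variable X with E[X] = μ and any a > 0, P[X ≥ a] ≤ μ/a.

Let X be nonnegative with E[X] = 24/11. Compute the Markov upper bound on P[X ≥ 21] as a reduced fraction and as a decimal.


μ = E[X] = 24/11, a = 21.
Markov: P[X ≥ 21] ≤ μ/a = (24/11)/21 = 8/77.
Numerically: ≈ 0.1039.
(Since a = 21 > μ = 2.1818, the bound 8/77 is < 1 and informative.)

P[X ≥ 21] ≤ 8/77 ≈ 0.1039.


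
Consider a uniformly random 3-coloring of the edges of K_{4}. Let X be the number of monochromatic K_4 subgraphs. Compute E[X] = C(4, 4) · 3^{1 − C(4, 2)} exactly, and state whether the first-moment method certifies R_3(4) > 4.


E[X] = C(4, 4) · 3^{1 − 6} = 1 · 3^{−5} = 1/243.
As a reduced fraction: E[X] = 1/243 ≈ 0.00412.
Is E[X] < 1? YES.
Since E[X] < 1, there exists a 3-coloring of K_{4} with no monochromatic K_4; hence R_3(4) > 4.

E[X] = 1/243 ≈ 0.00412; E[X] < 1, so R_3(4) > 4.


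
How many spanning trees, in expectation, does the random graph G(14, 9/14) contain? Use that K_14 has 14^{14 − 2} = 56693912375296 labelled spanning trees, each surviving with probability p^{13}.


K_14 has 14^{14 − 2} = 56693912375296 labelled spanning trees.
For each such spanning tree H, let X_H = 1 if all 13 edges of H are present in G. Then P[X_H = 1] = p^{13} = (9/14)^{13} = 2541865828329/793714773254144.
By linearity: E[X] = Σ_H E[X_H] = 56693912375296 · p^{13} = 56693912375296 · 2541865828329/793714773254144 = 2541865828329/14.
Numerically: E[X] ≈ 1.82e+11.

E[X] = 56693912375296 · (9/14)^{13} = 2541865828329/14 ≈ 1.82e+11.


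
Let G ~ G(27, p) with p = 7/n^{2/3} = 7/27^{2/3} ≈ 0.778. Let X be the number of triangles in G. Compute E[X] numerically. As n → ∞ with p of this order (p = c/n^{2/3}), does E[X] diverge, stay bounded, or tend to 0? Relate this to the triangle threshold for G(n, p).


Number of potential triangles: C(27, 3) = 2925.
Each occurs with probability p³ ≈ (0.778)³ ≈ 4.70508e-01.
By linearity: E[X] = C(27, 3)·p³ ≈ 2925 · 4.70508e-01 ≈ 1376.235.
Since α = 2/3 < 1, p = c/n^{2/3} ≫ 1/n is above the triangle threshold p ~ 1/n. Asymptotically E[X] ~ (c³/6)·n^{3(1−α)} = (7³/6)·n^{1} → ∞; triangles are abundant w.h.p.

E[X] ≈ 1376.235; in regime p = Θ(1/n^{2/3}) E[X] diverges (above the triangle threshold p ~ 1/n).


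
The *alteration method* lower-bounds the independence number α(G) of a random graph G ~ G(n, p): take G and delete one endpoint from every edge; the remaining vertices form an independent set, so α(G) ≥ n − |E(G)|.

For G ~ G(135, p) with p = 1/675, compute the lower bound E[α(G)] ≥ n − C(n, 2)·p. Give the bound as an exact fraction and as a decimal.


E[|E(G)|] = C(135, 2)·p = 9045 · (1/675) = 67/5.
E[α(G)] ≥ n − E[|E(G)|] = 135 − 67/5 = 608/5.
Numerically: ≈ 121.60000.
(This is only a lower bound; the true E[α(G)] may be larger.)

E[α(G)] ≥ 608/5 ≈ 121.60000.


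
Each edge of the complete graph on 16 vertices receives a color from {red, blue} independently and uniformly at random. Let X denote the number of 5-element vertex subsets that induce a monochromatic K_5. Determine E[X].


Let X = Σ_S X_S over the C(16, 5) = 4368 subsets S of size 5, where X_S = 1 if the K_5 on S is monochromatic.
For a fixed S, the K_5 on S has C(5, 2) = 10 edges. P[all 10 edges red] = (1/2)^10, and likewise for blue, so P[monochromatic] = 2·(1/2)^10 = 2^{1 − 10} = 1/512.
By linearity of expectation: E[X] = C(16, 5) · 2^{1 − 10} = 4368 · 1/512 = 273/32.
Numerically: E[X] ≈ 8.531.

E[X] = C(16,5)·2^(1−C(5,2)) = 273/32 ≈ 8.531.


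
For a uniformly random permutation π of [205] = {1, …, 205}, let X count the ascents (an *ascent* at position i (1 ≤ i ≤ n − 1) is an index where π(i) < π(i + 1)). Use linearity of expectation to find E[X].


Write X = Σ X_I over i = 1, …, 204, with X_I the indicator of one ascent.
There are 204 indicators.
For each fixed i, the pair (π(i), π(i+1)) is a uniformly random ordered pair of distinct values from {1, …, 205}; by symmetry P[π(i) < π(i+1)] = 1/2.
By linearity: E[X] = 204 · (1/2) = (205 − 1) · (1/2) = 102 ≈ 102.000.

E[X] = 102 = 102.000.


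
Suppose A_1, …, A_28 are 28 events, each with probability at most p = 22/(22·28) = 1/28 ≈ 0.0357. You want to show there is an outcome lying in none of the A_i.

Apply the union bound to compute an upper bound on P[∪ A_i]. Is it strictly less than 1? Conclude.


Union bound: P[∪_{i=1}^{28} A_i] ≤ Σ_i P[A_i] ≤ 28·p = 28·(1/28) = 1.
Numerically: 1 ≈ 1.0000.
Is 1 < 1? NO.
Since the bound 1 is ≥ 1, the union bound is uninformative here; it does NOT by itself certify existence.

28·p = 1 ≈ 1.0000; existence NOT certified by the union bound.


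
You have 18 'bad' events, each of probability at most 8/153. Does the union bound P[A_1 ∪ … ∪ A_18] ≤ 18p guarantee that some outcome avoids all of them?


Union bound: P[∪_{i=1}^{18} A_i] ≤ Σ_i P[A_i] ≤ 18·p = 18·(8/153) = 16/17.
Numerically: 16/17 ≈ 0.941.
Is 16/17 < 1? YES.
Since P[∪ A_i] ≤ 16/17 < 1, the complement has P[∩ A_i^c] ≥ 1 − 16/17 = 1/17 > 0, so some outcome avoids every A_i.

18·p = 16/17 ≈ 0.941; existence CERTIFIED by the union bound.


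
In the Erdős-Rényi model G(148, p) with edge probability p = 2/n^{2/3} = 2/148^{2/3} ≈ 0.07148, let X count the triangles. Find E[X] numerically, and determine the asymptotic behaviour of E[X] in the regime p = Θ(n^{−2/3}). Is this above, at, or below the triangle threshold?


Number of potential triangles: C(148, 3) = 529396.
Each occurs with probability p³ ≈ (0.07148)³ ≈ 3.652301e-04.
By linearity: E[X] = C(148, 3)·p³ ≈ 529396 · 3.652301e-04 ≈ 193.3514.
Since α = 2/3 < 1, p = c/n^{2/3} ≫ 1/n is above the triangle threshold p ~ 1/n. Asymptotically E[X] ~ (c³/6)·n^{3(1−α)} = (2³/6)·n^{1} → ∞; triangles are abundant w.h.p.

E[X] ≈ 193.3514; in regime p = Θ(1/n^{2/3}) E[X] diverges (above the triangle threshold p ~ 1/n).


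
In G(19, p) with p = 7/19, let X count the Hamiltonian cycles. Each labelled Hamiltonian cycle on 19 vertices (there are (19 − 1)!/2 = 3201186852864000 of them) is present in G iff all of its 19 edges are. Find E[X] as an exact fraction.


K_19 has (19 − 1)!/2 = 3201186852864000 labelled Hamiltonian cycles.
For each such Hamiltonian cycle H, let X_H = 1 if all 19 edges of H are present in G. Then P[X_H = 1] = p^{19} = (7/19)^{19} = 11398895185373143/1978419655660313589123979.
By linearity: E[X] = Σ_H E[X_H] = 3201186852864000 · p^{19} = 3201186852864000 · 11398895185373143/1978419655660313589123979 = 36489993404591253525678231552000/1978419655660313589123979.
Numerically: E[X] ≈ 1.8444e+07.

E[X] = 3201186852864000 · (7/19)^{19} = 36489993404591253525678231552000/1978419655660313589123979 ≈ 1.8444e+07.


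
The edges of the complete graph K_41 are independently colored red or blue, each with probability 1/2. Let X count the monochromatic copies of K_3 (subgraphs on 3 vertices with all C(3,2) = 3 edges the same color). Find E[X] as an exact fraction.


Let X = Σ_S X_S over the C(41, 3) = 10660 subsets S of size 3, where X_S = 1 if the K_3 on S is monochromatic.
For a fixed S, the K_3 on S has C(3, 2) = 3 edges. P[all 3 edges red] = (1/2)^3, and likewise for blue, so P[monochromatic] = 2·(1/2)^3 = 2^{1 − 3} = 1/4.
Summing: E[X] = C(41, 3) · 2^{1 − 3} = 10660 · 1/4 = 2665.
Numerically: E[X] ≈ 2665.000.

E[X] = C(41,3)·2^(1−C(3,2)) = 2665 ≈ 2665.000.


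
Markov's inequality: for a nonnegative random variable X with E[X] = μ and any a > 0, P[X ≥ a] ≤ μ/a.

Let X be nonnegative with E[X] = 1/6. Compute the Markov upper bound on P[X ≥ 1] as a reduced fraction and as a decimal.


μ = E[X] = 1/6, a = 1.
Markov: P[X ≥ 1] ≤ μ/a = (1/6)/1 = 1/6.
Numerically: ≈ 0.16667.
(Since a = 1 > μ = 0.16667, the bound 1/6 is < 1 and informative.)

P[X ≥ 1] ≤ 1/6 ≈ 0.16667.


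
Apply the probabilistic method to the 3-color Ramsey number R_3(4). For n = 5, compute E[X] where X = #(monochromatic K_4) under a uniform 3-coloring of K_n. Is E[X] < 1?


E[X] = C(5, 4) · 3^{1 − 6} = 5 · 3^{−5} = 5/243.
As a reduced fraction: E[X] = 5/243 ≈ 0.0206.
Is E[X] < 1? YES.
Since E[X] < 1, there exists a 3-coloring of K_{5} with no monochromatic K_4; hence R_3(4) > 5.

E[X] = 5/243 ≈ 0.0206; E[X] < 1, so R_3(4) > 5.


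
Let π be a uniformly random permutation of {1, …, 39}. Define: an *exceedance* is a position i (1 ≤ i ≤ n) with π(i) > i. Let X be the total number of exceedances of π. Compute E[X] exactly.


Write X = Σ_{i=1}^{39} X_i, where X_i = 1_{π(i) > i}.
For each fixed i, π(i) is uniform over {1, …, 39} (marginal of a uniform permutation), so P[π(i) > i] = (n − i)/n. Summing: Σ_{i=1}^{39} (n − i)/n = (0 + 1 + … + 38)/39 = 39(39 − 1)/(2·39) = (39 − 1)/2.
Hence E[X] = Σ_{i=1}^{39} (39 − i)/39 = 19 ≈ 19.00000.

E[X] = 19 = 19.00000.


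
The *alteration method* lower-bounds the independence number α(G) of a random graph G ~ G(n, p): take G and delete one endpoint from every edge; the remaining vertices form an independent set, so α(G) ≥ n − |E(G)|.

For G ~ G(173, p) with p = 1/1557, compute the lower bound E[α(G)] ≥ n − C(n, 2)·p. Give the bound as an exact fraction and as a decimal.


E[|E(G)|] = C(173, 2)·p = 14878 · (1/1557) = 86/9.
E[α(G)] ≥ n − E[|E(G)|] = 173 − 86/9 = 1471/9.
Numerically: ≈ 163.4444.
(This is only a lower bound; the true E[α(G)] may be larger.)

E[α(G)] ≥ 1471/9 ≈ 163.4444.


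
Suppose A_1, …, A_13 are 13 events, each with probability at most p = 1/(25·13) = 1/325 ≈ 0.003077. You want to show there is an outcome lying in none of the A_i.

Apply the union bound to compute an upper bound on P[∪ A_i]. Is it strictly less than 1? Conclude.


Union bound: P[∪_{i=1}^{13} A_i] ≤ Σ_i P[A_i] ≤ 13·p = 13·(1/325) = 1/25.
Numerically: 1/25 ≈ 0.040000.
Is 1/25 < 1? YES.
Since P[∪ A_i] ≤ 1/25 < 1, the complement has P[∩ A_i^c] ≥ 1 − 1/25 = 24/25 > 0, so some outcome avoids every A_i.

13·p = 1/25 ≈ 0.040000; existence CERTIFIED by the union bound.


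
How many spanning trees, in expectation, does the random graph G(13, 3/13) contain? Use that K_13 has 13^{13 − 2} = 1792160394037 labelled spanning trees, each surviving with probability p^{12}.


K_13 has 13^{13 − 2} = 1792160394037 labelled spanning trees.
For each such spanning tree H, let X_H = 1 if all 12 edges of H are present in G. Then P[X_H = 1] = p^{12} = (3/13)^{12} = 531441/23298085122481.
By linearity: E[X] = Σ_H E[X_H] = 1792160394037 · p^{12} = 1792160394037 · 531441/23298085122481 = 531441/13.
Numerically: E[X] ≈ 40880.1.

E[X] = 1792160394037 · (3/13)^{12} = 531441/13 ≈ 40880.1.


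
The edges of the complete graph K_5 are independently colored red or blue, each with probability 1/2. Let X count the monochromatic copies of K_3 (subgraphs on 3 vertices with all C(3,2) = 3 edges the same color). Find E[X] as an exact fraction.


Let X = Σ_S X_S over the C(5, 3) = 10 subsets S of size 3, where X_S = 1 if the K_3 on S is monochromatic.
For a fixed S, the K_3 on S has C(3, 2) = 3 edges. P[all 3 edges red] = (1/2)^3, and likewise for blue, so P[monochromatic] = 2·(1/2)^3 = 2^{1 − 3} = 1/4.
By linearity: E[X] = C(5, 3) · 2^{1 − 3} = 10 · 1/4 = 5/2.
Numerically: E[X] ≈ 2.50000.

E[X] = C(5,3)·2^(1−C(3,2)) = 5/2 ≈ 2.50000.


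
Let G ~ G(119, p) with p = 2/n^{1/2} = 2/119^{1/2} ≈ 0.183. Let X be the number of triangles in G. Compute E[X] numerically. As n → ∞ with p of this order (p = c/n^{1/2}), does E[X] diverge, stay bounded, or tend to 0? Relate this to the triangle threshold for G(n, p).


Number of potential triangles: C(119, 3) = 273819.
Each occurs with probability p³ ≈ (0.183)³ ≈ 6.16268e-03.
By linearity: E[X] = C(119, 3)·p³ ≈ 273819 · 6.16268e-03 ≈ 1687.459.
Since α = 1/2 < 1, p = c/n^{1/2} ≫ 1/n is above the triangle threshold p ~ 1/n. Asymptotically E[X] ~ (c³/6)·n^{3(1−α)} = (2³/6)·n^{1.5} → ∞; triangles are abundant w.h.p.

E[X] ≈ 1687.459; in regime p = Θ(1/n^{1/2}) E[X] diverges (above the triangle threshold p ~ 1/n).


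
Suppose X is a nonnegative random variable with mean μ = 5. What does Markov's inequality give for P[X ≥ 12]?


μ = E[X] = 5, a = 12.
Markov: P[X ≥ 12] ≤ μ/a = (5)/12 = 5/12.
Numerically: ≈ 0.41667.
(Since a = 12 > μ = 5.00000, the bound 5/12 is < 1 and informative.)

P[X ≥ 12] ≤ 5/12 ≈ 0.41667.


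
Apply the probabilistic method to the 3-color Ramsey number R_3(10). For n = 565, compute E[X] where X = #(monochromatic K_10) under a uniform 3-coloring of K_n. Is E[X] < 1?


E[X] = C(565, 10) · 3^{1 − 45} = 843210704398024361828 · 3^{−44} = 843210704398024361828/984770902183611232881.
As a reduced fraction: E[X] = 843210704398024361828/984770902183611232881 ≈ 0.8563.
Is E[X] < 1? YES.
Since E[X] < 1, there exists a 3-coloring of K_{565} with no monochromatic K_10; hence R_3(10) > 565.

E[X] = 843210704398024361828/984770902183611232881 ≈ 0.8563; E[X] < 1, so R_3(10) > 565.


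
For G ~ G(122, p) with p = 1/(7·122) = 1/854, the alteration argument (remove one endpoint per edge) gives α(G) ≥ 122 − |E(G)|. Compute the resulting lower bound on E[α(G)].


E[|E(G)|] = C(122, 2)·p = 7381 · (1/854) = 121/14.
E[α(G)] ≥ n − E[|E(G)|] = 122 − 121/14 = 1587/14.
Numerically: ≈ 113.357.
(This is only a lower bound; the true E[α(G)] may be larger.)

E[α(G)] ≥ 1587/14 ≈ 113.357.


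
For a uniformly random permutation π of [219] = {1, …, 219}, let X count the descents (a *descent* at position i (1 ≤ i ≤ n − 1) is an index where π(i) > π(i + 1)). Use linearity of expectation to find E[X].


Write X = Σ X_I over i = 1, …, 218, with X_I the indicator of one descent.
There are 218 indicators.
For each fixed i, the pair (π(i), π(i+1)) is a uniformly random ordered pair of distinct values from {1, …, 219}; by symmetry P[π(i) > π(i+1)] = 1/2.
By linearity: E[X] = 218 · (1/2) = (219 − 1) · (1/2) = 109 ≈ 109.000000.

E[X] = 109 = 109.000000.


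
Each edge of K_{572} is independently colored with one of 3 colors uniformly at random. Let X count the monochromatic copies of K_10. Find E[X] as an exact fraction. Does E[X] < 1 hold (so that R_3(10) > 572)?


E[X] = C(572, 10) · 3^{1 − 45} = 954640815642161682606 · 3^{−44} = 954640815642161682606/984770902183611232881.
As a reduced fraction: E[X] = 106071201738017964734/109418989131512359209 ≈ 0.9694.
Is E[X] < 1? YES.
Since E[X] < 1, there exists a 3-coloring of K_{572} with no monochromatic K_10; hence R_3(10) > 572.

E[X] = 106071201738017964734/109418989131512359209 ≈ 0.9694; E[X] < 1, so R_3(10) > 572.


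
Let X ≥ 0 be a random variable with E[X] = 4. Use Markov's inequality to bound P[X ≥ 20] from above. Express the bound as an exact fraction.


μ = E[X] = 4, a = 20.
Markov: P[X ≥ 20] ≤ μ/a = (4)/20 = 1/5.
Numerically: ≈ 0.200000.
(Since a = 20 > μ = 4.000000, the bound 1/5 is < 1 and informative.)

P[X ≥ 20] ≤ 1/5 ≈ 0.200000.


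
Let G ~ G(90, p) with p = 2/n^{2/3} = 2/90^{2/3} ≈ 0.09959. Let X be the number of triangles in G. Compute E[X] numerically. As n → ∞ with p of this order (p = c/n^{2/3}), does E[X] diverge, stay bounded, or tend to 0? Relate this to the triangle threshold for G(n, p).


Number of potential triangles: C(90, 3) = 117480.
Each occurs with probability p³ ≈ (0.09959)³ ≈ 9.876543e-04.
By linearity: E[X] = C(90, 3)·p³ ≈ 117480 · 9.876543e-04 ≈ 116.0296.
Since α = 2/3 < 1, p = c/n^{2/3} ≫ 1/n is above the triangle threshold p ~ 1/n. Asymptotically E[X] ~ (c³/6)·n^{3(1−α)} = (2³/6)·n^{1} → ∞; triangles are abundant w.h.p.

E[X] ≈ 116.0296; in regime p = Θ(1/n^{2/3}) E[X] diverges (above the triangle threshold p ~ 1/n).


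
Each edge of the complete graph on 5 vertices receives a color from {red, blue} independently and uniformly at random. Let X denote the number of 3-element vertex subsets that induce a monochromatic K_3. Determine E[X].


Let X = Σ_S X_S over the C(5, 3) = 10 subsets S of size 3, where X_S = 1 if the K_3 on S is monochromatic.
For a fixed S, the K_3 on S has C(3, 2) = 3 edges. P[all 3 edges red] = (1/2)^3, and likewise for blue, so P[monochromatic] = 2·(1/2)^3 = 2^{1 − 3} = 1/4.
Summing: E[X] = C(5, 3) · 2^{1 − 3} = 10 · 1/4 = 5/2.
Numerically: E[X] ≈ 2.500000.

E[X] = C(5,3)·2^(1−C(3,2)) = 5/2 ≈ 2.500000.


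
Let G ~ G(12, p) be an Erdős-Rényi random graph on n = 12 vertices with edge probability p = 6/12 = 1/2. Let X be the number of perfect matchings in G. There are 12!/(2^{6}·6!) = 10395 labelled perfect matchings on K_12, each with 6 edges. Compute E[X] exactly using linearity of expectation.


K_12 has 12!/(2^{6}·6!) = 10395 labelled perfect matchings.
For each such perfect matching H, let X_H = 1 if all 6 edges of H are present in G. Then P[X_H = 1] = p^{6} = (1/2)^{6} = 1/64.
By linearity of expectation: E[X] = Σ_H E[X_H] = 10395 · p^{6} = 10395 · 1/64 = 10395/64.
Numerically: E[X] ≈ 162.

E[X] = 10395 · (1/2)^{6} = 10395/64 ≈ 162.


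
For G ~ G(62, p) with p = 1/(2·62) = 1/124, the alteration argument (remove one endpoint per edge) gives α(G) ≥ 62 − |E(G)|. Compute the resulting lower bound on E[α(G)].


E[|E(G)|] = C(62, 2)·p = 1891 · (1/124) = 61/4.
E[α(G)] ≥ n − E[|E(G)|] = 62 − 61/4 = 187/4.
Numerically: ≈ 46.75000.
(This is only a lower bound; the true E[α(G)] may be larger.)

E[α(G)] ≥ 187/4 ≈ 46.75000.


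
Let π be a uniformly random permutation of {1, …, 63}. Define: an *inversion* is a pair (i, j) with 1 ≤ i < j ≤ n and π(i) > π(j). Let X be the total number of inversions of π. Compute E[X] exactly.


Write X = Σ X_I over the C(63, 2) = 1953 pairs i < j, with X_I the indicator of one inversion.
There are 1953 indicators.
For each fixed pair i < j, the values π(i) and π(j) are two distinct elements of {1, …, 63} in uniformly random order; by symmetry P[π(i) > π(j)] = 1/2.
By linearity: E[X] = 1953 · (1/2) = C(63, 2) · (1/2) = 1953/2 = 1953/2 ≈ 976.500.

E[X] = 1953/2 = 976.500.


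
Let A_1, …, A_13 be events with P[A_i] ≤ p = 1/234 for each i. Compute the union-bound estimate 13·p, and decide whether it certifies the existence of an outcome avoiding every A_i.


Union bound: P[∪_{i=1}^{13} A_i] ≤ Σ_i P[A_i] ≤ 13·p = 13·(1/234) = 1/18.
Numerically: 1/18 ≈ 0.0555556.
Is 1/18 < 1? YES.
Since P[∪ A_i] ≤ 1/18 < 1, the complement has P[∩ A_i^c] ≥ 1 − 1/18 = 17/18 > 0, so some outcome avoids every A_i.

13·p = 1/18 ≈ 0.0555556; existence CERTIFIED by the union bound.


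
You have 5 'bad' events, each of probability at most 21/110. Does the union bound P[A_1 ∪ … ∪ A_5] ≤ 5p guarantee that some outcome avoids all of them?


Union bound: P[∪_{i=1}^{5} A_i] ≤ Σ_i P[A_i] ≤ 5·p = 5·(21/110) = 21/22.
Numerically: 21/22 ≈ 0.95455.
Is 21/22 < 1? YES.
Since P[∪ A_i] ≤ 21/22 < 1, the complement has P[∩ A_i^c] ≥ 1 − 21/22 = 1/22 > 0, so some outcome avoids every A_i.

5·p = 21/22 ≈ 0.95455; existence CERTIFIED by the union bound.


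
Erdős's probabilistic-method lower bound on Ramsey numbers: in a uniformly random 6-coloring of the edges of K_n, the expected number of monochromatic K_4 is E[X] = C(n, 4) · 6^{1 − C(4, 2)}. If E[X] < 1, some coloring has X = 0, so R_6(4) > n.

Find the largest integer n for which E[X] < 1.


We need C(n, 4) · 6^{1 − 6} < 1, i.e. C(n, 4) < 6^{6 − 1} = 7776.
Check values of n near the boundary:
  n = 18: C(18, 4) = 3060; 3060 < 7776? YES
  n = 19: C(19, 4) = 3876; 3876 < 7776? YES
  n = 20: C(20, 4) = 4845; 4845 < 7776? YES
  n = 21: C(21, 4) = 5985; 5985 < 7776? YES
  n = 22: C(22, 4) = 7315; 7315 < 7776? YES
  n = 23: C(23, 4) = 8855; 8855 < 7776? NO
The largest n with C(n, 4) < 7776 is n = 22 (where E[X] = 7315/7776 ≈ 0.941). Hence R_6(4) > 22, i.e. R_6(4) ≥ 23.

Largest n = 22; hence R_6(4) > 22.


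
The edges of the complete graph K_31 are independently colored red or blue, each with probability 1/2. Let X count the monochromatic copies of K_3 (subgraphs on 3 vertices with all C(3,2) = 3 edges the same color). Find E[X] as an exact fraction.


Let X = Σ_S X_S over the C(31, 3) = 4495 subsets S of size 3, where X_S = 1 if the K_3 on S is monochromatic.
For a fixed S, the K_3 on S has C(3, 2) = 3 edges. P[all 3 edges red] = (1/2)^3, and likewise for blue, so P[monochromatic] = 2·(1/2)^3 = 2^{1 − 3} = 1/4.
Summing: E[X] = C(31, 3) · 2^{1 − 3} = 4495 · 1/4 = 4495/4.
Numerically: E[X] ≈ 1123.750.

E[X] = C(31,3)·2^(1−C(3,2)) = 4495/4 ≈ 1123.750.


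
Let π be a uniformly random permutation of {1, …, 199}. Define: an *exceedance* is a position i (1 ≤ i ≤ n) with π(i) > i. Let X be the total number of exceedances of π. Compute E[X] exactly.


Write X = Σ_{i=1}^{199} X_i, where X_i = 1_{π(i) > i}.
For each fixed i, π(i) is uniform over {1, …, 199} (marginal of a uniform permutation), so P[π(i) > i] = (n − i)/n. Summing: Σ_{i=1}^{199} (n − i)/n = (0 + 1 + … + 198)/199 = 199(199 − 1)/(2·199) = (199 − 1)/2.
Hence E[X] = Σ_{i=1}^{199} (199 − i)/199 = 99 ≈ 99.00000.

E[X] = 99 = 99.00000.


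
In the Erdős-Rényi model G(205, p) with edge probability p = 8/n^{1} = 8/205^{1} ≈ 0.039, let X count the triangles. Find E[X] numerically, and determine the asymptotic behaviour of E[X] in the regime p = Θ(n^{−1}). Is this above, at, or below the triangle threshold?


Number of potential triangles: C(205, 3) = 1414910.
Each occurs with probability p³ ≈ (0.039)³ ≈ 5.94304e-05.
By linearity: E[X] = C(205, 3)·p³ ≈ 1414910 · 5.94304e-05 ≈ 84.089.
Here α = 1, so p = 8/n is exactly at the triangle threshold p ~ 1/n. Asymptotically E[X] → c³/6 = 8³/6 = 256/3 ≈ 85.333, a bounded constant. In this regime the triangle count is asymptotically Poisson(c³/6).

E[X] ≈ 84.089; in regime p = Θ(1/n^{1}) E[X] stays bounded (at the triangle threshold p ~ 1/n).


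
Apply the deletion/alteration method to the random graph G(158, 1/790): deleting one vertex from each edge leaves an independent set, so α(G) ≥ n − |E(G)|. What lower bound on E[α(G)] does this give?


E[|E(G)|] = C(158, 2)·p = 12403 · (1/790) = 157/10.
E[α(G)] ≥ n − E[|E(G)|] = 158 − 157/10 = 1423/10.
Numerically: ≈ 142.3000.
(This is only a lower bound; the true E[α(G)] may be larger.)

E[α(G)] ≥ 1423/10 ≈ 142.3000.


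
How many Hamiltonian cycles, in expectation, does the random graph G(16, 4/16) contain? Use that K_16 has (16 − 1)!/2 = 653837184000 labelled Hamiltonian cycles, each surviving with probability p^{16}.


K_16 has (16 − 1)!/2 = 653837184000 labelled Hamiltonian cycles.
For each such Hamiltonian cycle H, let X_H = 1 if all 16 edges of H are present in G. Then P[X_H = 1] = p^{16} = (1/4)^{16} = 1/4294967296.
By linearity of expectation: E[X] = Σ_H E[X_H] = 653837184000 · p^{16} = 653837184000 · 1/4294967296 = 638512875/4194304.
Numerically: E[X] ≈ 152.

E[X] = 653837184000 · (1/4)^{16} = 638512875/4194304 ≈ 152.


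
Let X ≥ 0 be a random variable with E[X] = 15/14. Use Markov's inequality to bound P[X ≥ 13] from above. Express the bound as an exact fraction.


μ = E[X] = 15/14, a = 13.
Markov: P[X ≥ 13] ≤ μ/a = (15/14)/13 = 15/182.
Numerically: ≈ 0.082418.
(Since a = 13 > μ = 1.071429, the bound 15/182 is < 1 and informative.)

P[X ≥ 13] ≤ 15/182 ≈ 0.082418.


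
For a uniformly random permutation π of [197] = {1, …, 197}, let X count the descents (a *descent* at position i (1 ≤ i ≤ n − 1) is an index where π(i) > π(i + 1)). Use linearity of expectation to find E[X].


Write X = Σ X_I over i = 1, …, 196, with X_I the indicator of one descent.
There are 196 indicators.
For each fixed i, the pair (π(i), π(i+1)) is a uniformly random ordered pair of distinct values from {1, …, 197}; by symmetry P[π(i) > π(i+1)] = 1/2.
By linearity: E[X] = 196 · (1/2) = (197 − 1) · (1/2) = 98 ≈ 98.000.

E[X] = 98 = 98.000.


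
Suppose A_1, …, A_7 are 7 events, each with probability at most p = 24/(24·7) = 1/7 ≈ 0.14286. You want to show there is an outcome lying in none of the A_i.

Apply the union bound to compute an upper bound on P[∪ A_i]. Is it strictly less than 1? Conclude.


Union bound: P[∪_{i=1}^{7} A_i] ≤ Σ_i P[A_i] ≤ 7·p = 7·(1/7) = 1.
Numerically: 1 ≈ 1.00000.
Is 1 < 1? NO.
Since the bound 1 is ≥ 1, the union bound is uninformative here; it does NOT by itself certify existence.

7·p = 1 ≈ 1.00000; existence NOT certified by the union bound.


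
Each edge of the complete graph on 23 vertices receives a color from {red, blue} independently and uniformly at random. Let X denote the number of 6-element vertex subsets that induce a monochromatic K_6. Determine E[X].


Let X = Σ_S X_S over the C(23, 6) = 100947 subsets S of size 6, where X_S = 1 if the K_6 on S is monochromatic.
For a fixed S, the K_6 on S has C(6, 2) = 15 edges. P[all 15 edges red] = (1/2)^15, and likewise for blue, so P[monochromatic] = 2·(1/2)^15 = 2^{1 − 15} = 1/16384.
By linearity of expectation: E[X] = C(23, 6) · 2^{1 − 15} = 100947 · 1/16384 = 100947/16384.
Numerically: E[X] ≈ 6.161316.

E[X] = C(23,6)·2^(1−C(6,2)) = 100947/16384 ≈ 6.161316.
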